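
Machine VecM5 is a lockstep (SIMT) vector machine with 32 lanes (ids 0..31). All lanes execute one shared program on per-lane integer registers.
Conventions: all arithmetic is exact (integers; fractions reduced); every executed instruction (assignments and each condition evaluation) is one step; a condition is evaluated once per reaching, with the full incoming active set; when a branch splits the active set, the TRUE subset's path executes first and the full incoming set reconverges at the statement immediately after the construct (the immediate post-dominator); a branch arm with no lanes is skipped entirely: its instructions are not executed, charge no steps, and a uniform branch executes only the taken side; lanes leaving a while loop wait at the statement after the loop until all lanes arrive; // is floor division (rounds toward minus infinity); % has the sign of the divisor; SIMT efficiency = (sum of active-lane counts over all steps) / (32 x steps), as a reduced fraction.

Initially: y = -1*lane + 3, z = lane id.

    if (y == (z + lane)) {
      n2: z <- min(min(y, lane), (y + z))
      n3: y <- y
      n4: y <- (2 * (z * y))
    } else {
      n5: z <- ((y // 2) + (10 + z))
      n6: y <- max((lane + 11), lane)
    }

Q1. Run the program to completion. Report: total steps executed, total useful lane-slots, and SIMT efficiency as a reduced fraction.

Answer: 6 steps, 97 useful, 97/192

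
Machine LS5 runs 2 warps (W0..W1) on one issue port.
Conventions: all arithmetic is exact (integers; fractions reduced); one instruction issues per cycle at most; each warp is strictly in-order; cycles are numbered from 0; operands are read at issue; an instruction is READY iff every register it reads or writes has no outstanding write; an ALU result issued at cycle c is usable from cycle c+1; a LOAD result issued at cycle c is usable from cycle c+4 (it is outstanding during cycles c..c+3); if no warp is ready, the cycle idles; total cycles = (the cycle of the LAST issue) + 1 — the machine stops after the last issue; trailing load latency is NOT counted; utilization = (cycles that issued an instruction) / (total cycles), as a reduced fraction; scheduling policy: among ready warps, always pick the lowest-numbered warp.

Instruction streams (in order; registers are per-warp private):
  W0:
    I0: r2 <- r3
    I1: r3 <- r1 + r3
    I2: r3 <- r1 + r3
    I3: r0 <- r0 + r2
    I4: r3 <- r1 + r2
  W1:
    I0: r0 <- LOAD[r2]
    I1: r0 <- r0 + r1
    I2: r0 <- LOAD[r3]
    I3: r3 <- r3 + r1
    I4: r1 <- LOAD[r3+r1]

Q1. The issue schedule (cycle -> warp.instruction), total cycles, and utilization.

cycle 0: W0.I0
cycle 1: W0.I1
cycle 2: W0.I2
cycle 3: W0.I3
cycle 4: W0.I4
cycle 5: W1.I0
cycle 6: idle
cycle 7: idle
cycle 8: idle
cycle 9: W1.I1
cycle 10: W1.I2
cycle 11: W1.I3
cycle 12: W1.I4

Answer: 13 cycles, utilization 10/13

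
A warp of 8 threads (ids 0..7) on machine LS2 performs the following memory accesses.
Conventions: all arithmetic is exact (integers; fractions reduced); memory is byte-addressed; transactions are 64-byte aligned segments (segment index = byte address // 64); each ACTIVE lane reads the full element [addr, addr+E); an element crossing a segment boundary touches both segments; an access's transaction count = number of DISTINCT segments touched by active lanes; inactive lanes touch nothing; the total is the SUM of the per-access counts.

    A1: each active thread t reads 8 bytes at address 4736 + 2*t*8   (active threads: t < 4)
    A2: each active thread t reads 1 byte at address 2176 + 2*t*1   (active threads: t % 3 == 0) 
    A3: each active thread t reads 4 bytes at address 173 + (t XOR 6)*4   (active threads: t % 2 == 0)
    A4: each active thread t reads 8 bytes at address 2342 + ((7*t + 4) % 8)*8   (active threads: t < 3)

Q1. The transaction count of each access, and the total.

A1: 1 transaction
A2: 1 transaction
A3: 2 transactions
A4: 2 transactions

Answer: 1,1,2,2; total 6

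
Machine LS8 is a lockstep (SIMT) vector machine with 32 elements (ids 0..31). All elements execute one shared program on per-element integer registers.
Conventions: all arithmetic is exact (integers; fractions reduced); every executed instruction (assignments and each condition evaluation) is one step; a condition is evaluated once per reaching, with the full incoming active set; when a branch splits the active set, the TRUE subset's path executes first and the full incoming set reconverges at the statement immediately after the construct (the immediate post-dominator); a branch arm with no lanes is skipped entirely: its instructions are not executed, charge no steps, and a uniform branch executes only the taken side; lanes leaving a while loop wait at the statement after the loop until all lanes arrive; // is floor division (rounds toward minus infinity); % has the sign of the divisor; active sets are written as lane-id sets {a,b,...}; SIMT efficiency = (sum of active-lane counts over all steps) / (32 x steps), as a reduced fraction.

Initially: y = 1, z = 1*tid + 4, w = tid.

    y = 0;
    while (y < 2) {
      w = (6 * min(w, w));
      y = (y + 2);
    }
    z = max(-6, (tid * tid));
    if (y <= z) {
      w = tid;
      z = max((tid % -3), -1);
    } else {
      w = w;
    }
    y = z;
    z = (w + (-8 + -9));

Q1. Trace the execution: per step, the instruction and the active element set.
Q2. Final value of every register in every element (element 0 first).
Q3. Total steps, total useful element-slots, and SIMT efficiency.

step 0: y <- 0                       {0,1,2,3,4,5,6,7,8,9,10,11,12,13,14,15,16,17,18,19,20,21,22,23,24,25,26,27,28,29,30,31}
step 1: eval (y < 2)                 {0,1,2,3,4,5,6,7,8,9,10,11,12,13,14,15,16,17,18,19,20,21,22,23,24,25,26,27,28,29,30,31}
step 2: w <- (6 * min(w, w))         {0,1,2,3,4,5,6,7,8,9,10,11,12,13,14,15,16,17,18,19,20,21,22,23,24,25,26,27,28,29,30,31}
step 3: y <- (y + 2)                 {0,1,2,3,4,5,6,7,8,9,10,11,12,13,14,15,16,17,18,19,20,21,22,23,24,25,26,27,28,29,30,31}
step 4: eval (y < 2)                 {0,1,2,3,4,5,6,7,8,9,10,11,12,13,14,15,16,17,18,19,20,21,22,23,24,25,26,27,28,29,30,31}
step 5: z <- max(-6, (tid * tid))    {0,1,2,3,4,5,6,7,8,9,10,11,12,13,14,15,16,17,18,19,20,21,22,23,24,25,26,27,28,29,30,31}
step 6: eval (y <= z)                {0,1,2,3,4,5,6,7,8,9,10,11,12,13,14,15,16,17,18,19,20,21,22,23,24,25,26,27,28,29,30,31}
step 7: w <- tid                     {2,3,4,5,6,7,8,9,10,11,12,13,14,15,16,17,18,19,20,21,22,23,24,25,26,27,28,29,30,31}
step 8: z <- max((tid % -3), -1)     {2,3,4,5,6,7,8,9,10,11,12,13,14,15,16,17,18,19,20,21,22,23,24,25,26,27,28,29,30,31}
step 9: w <- w                       {0,1}
step 10: y <- z                       {0,1,2,3,4,5,6,7,8,9,10,11,12,13,14,15,16,17,18,19,20,21,22,23,24,25,26,27,28,29,30,31}
step 11: z <- (w + (-8 + -9))         {0,1,2,3,4,5,6,7,8,9,10,11,12,13,14,15,16,17,18,19,20,21,22,23,24,25,26,27,28,29,30,31}

Answer: 12 steps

y: 0,1,-1,0,-1,-1,0,-1,-1,0,-1,-1,0,-1,-1,0,-1,-1,0,-1,-1,0,-1,-1,0,-1,-1,0,-1,-1,0,-1
z: -17,-11,-15,-14,-13,-12,-11,-10,-9,-8,-7,-6,-5,-4,-3,-2,-1,0,1,2,3,4,5,6,7,8,9,10,11,12,13,14
w: 0,6,2,3,4,5,6,7,8,9,10,11,12,13,14,15,16,17,18,19,20,21,22,23,24,25,26,27,28,29,30,31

steps = 12; useful = 350; efficiency = 350/384 = 175/192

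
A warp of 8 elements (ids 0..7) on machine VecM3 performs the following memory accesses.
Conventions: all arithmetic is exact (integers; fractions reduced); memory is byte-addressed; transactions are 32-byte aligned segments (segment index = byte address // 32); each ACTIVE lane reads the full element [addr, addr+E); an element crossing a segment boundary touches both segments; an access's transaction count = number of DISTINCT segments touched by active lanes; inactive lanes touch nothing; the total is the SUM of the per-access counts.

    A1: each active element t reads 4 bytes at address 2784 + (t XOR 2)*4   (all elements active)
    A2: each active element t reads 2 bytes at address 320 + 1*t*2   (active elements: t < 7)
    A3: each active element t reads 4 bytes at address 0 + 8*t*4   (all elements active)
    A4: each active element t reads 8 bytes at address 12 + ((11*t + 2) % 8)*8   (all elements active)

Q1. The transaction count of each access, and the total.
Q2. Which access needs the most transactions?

A1: 1 transaction
A2: 1 transaction
A3: 8 transactions
A4: 3 transactions

Answer: 1,1,8,3; total 13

Answer: A3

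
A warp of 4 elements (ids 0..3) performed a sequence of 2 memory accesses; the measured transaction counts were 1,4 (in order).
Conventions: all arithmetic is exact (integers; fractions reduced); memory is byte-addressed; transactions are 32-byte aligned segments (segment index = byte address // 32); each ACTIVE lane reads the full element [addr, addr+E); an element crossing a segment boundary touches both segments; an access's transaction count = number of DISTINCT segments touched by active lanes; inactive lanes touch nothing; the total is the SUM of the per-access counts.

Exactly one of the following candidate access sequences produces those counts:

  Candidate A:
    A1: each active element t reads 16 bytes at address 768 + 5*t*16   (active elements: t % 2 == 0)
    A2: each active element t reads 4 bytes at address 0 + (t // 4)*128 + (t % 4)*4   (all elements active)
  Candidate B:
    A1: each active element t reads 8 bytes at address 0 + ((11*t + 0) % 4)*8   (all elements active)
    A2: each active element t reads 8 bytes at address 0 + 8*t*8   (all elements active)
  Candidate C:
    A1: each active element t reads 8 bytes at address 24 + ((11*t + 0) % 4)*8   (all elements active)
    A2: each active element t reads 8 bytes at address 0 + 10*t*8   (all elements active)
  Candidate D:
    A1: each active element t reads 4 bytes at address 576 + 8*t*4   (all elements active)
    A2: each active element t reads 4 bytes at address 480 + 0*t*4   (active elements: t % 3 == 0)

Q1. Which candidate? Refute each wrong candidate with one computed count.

A: A1 gives 2 transactions, not 1
C: A1 gives 2 transactions, not 1
D: A1 gives 4 transactions, not 1
B: all counts match (1,4)

Answer: B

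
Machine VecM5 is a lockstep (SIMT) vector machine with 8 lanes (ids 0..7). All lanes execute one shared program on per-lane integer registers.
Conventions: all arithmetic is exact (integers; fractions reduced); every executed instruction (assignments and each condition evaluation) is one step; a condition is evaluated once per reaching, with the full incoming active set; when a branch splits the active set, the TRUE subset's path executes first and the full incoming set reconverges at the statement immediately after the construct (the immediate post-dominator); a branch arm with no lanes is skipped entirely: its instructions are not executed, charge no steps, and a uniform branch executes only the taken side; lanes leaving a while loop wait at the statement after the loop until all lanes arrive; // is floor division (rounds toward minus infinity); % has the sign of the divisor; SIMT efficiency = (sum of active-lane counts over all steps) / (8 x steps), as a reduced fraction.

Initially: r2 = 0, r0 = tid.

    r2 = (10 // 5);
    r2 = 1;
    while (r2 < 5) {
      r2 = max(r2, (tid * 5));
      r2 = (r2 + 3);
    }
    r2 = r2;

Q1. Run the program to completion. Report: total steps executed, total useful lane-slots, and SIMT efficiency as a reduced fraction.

Answer: 10 steps, 59 useful, 59/80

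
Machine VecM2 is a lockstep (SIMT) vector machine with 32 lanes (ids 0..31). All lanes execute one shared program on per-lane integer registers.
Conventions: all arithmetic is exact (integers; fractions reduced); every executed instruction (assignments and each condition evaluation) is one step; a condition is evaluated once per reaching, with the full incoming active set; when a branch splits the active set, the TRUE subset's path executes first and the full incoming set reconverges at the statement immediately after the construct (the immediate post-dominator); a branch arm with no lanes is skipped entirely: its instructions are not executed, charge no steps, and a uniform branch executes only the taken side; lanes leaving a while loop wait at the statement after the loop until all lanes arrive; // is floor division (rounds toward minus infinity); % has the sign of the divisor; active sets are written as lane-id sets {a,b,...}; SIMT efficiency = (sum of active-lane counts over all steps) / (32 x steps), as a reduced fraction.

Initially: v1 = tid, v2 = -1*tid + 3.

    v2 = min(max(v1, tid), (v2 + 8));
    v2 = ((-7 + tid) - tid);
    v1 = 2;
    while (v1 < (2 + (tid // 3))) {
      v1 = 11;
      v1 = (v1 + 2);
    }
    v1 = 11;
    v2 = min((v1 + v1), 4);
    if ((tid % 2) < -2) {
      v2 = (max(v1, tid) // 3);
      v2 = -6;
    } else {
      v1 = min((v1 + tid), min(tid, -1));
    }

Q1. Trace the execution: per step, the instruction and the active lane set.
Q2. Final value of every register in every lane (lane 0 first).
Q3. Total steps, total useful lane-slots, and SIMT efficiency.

step 0: v2 <- min(max(v1, tid), (v2 + 8)) {0,1,2,3,4,5,6,7,8,9,10,11,12,13,14,15,16,17,18,19,20,21,22,23,24,25,26,27,28,29,30,31}
step 1: v2 <- ((-7 + tid) - tid)     {0,1,2,3,4,5,6,7,8,9,10,11,12,13,14,15,16,17,18,19,20,21,22,23,24,25,26,27,28,29,30,31}
step 2: v1 <- 2                      {0,1,2,3,4,5,6,7,8,9,10,11,12,13,14,15,16,17,18,19,20,21,22,23,24,25,26,27,28,29,30,31}
step 3: eval (v1 < (2 + (tid // 3))) {0,1,2,3,4,5,6,7,8,9,10,11,12,13,14,15,16,17,18,19,20,21,22,23,24,25,26,27,28,29,30,31}
step 4: v1 <- 11                     {3,4,5,6,7,8,9,10,11,12,13,14,15,16,17,18,19,20,21,22,23,24,25,26,27,28,29,30,31}
step 5: v1 <- (v1 + 2)               {3,4,5,6,7,8,9,10,11,12,13,14,15,16,17,18,19,20,21,22,23,24,25,26,27,28,29,30,31}
step 6: eval (v1 < (2 + (tid // 3))) {3,4,5,6,7,8,9,10,11,12,13,14,15,16,17,18,19,20,21,22,23,24,25,26,27,28,29,30,31}
step 7: v1 <- 11                     {0,1,2,3,4,5,6,7,8,9,10,11,12,13,14,15,16,17,18,19,20,21,22,23,24,25,26,27,28,29,30,31}
step 8: v2 <- min((v1 + v1), 4)      {0,1,2,3,4,5,6,7,8,9,10,11,12,13,14,15,16,17,18,19,20,21,22,23,24,25,26,27,28,29,30,31}
step 9: eval ((tid % 2) < -2)        {0,1,2,3,4,5,6,7,8,9,10,11,12,13,14,15,16,17,18,19,20,21,22,23,24,25,26,27,28,29,30,31}
step 10: v1 <- min((v1 + tid), min(tid, -1)) {0,1,2,3,4,5,6,7,8,9,10,11,12,13,14,15,16,17,18,19,20,21,22,23,24,25,26,27,28,29,30,31}

Answer: 11 steps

v1: -1,-1,-1,-1,-1,-1,-1,-1,-1,-1,-1,-1,-1,-1,-1,-1,-1,-1,-1,-1,-1,-1,-1,-1,-1,-1,-1,-1,-1,-1,-1,-1
v2: 4,4,4,4,4,4,4,4,4,4,4,4,4,4,4,4,4,4,4,4,4,4,4,4,4,4,4,4,4,4,4,4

steps = 11; useful = 343; efficiency = 343/352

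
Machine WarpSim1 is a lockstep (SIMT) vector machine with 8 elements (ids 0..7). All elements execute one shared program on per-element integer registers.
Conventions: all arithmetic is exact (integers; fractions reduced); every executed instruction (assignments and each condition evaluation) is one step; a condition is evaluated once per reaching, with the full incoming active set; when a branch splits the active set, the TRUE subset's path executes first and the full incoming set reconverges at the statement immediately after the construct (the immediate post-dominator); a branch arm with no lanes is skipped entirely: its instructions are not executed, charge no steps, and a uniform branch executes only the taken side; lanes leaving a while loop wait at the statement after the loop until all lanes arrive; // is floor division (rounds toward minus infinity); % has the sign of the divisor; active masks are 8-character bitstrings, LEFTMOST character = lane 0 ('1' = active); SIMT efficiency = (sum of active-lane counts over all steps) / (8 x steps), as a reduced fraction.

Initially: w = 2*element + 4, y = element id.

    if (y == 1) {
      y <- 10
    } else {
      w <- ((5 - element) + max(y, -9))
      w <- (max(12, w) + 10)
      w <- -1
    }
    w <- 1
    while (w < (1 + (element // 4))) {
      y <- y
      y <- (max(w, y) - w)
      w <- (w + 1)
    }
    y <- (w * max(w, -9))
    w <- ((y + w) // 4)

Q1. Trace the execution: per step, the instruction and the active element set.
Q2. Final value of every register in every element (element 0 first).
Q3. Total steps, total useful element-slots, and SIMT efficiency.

step 0: eval (y == 1)                11111111
step 1: y <- 10                      01000000
step 2: w <- ((5 - element) + max(y, -9)) 10111111
step 3: w <- (max(12, w) + 10)       10111111
step 4: w <- -1                      10111111
step 5: w <- 1                       11111111
step 6: eval (w < (1 + (element // 4))) 11111111
step 7: y <- y                       00001111
step 8: y <- (max(w, y) - w)         00001111
step 9: w <- (w + 1)                 00001111
step 10: eval (w < (1 + (element // 4))) 00001111
step 11: y <- (w * max(w, -9))        11111111
step 12: w <- ((y + w) // 4)          11111111

Answer: 13 steps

w: 0,0,0,0,1,1,1,1
y: 1,1,1,1,4,4,4,4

steps = 13; useful = 78; efficiency = 78/104 = 3/4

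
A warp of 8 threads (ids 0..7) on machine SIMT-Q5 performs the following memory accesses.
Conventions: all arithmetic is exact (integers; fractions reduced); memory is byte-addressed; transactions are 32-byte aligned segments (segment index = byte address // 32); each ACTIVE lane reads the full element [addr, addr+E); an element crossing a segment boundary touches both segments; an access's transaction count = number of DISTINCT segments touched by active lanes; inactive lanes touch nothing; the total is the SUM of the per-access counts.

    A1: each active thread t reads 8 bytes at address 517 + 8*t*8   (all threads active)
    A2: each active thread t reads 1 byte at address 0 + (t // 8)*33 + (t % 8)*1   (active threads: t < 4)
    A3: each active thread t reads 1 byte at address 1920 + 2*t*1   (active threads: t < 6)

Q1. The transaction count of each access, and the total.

A1: 8 transactions
A2: 1 transaction
A3: 1 transaction

Answer: 8,1,1; total 10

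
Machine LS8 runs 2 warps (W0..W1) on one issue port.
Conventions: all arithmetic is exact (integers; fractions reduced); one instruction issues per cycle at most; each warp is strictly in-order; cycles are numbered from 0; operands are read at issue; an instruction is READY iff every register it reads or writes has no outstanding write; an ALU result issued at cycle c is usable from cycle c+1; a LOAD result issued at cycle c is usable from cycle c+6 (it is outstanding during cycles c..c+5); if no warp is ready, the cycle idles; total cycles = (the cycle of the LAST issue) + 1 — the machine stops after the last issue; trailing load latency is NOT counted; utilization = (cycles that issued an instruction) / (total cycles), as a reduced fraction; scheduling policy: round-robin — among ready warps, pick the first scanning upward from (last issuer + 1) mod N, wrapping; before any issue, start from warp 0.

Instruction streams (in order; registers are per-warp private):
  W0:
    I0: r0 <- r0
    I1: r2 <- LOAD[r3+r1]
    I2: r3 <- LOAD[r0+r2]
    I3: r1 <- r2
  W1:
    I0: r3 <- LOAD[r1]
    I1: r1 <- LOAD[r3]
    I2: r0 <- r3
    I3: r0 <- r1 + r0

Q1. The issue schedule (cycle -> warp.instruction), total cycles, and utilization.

cycle 0: W0.I0
cycle 1: W1.I0
cycle 2: W0.I1
cycle 3: idle
cycle 4: idle
cycle 5: idle
cycle 6: idle
cycle 7: W1.I1
cycle 8: W0.I2
cycle 9: W1.I2
cycle 10: W0.I3
cycle 11: idle
cycle 12: idle
cycle 13: W1.I3

Answer: 14 cycles, utilization 4/7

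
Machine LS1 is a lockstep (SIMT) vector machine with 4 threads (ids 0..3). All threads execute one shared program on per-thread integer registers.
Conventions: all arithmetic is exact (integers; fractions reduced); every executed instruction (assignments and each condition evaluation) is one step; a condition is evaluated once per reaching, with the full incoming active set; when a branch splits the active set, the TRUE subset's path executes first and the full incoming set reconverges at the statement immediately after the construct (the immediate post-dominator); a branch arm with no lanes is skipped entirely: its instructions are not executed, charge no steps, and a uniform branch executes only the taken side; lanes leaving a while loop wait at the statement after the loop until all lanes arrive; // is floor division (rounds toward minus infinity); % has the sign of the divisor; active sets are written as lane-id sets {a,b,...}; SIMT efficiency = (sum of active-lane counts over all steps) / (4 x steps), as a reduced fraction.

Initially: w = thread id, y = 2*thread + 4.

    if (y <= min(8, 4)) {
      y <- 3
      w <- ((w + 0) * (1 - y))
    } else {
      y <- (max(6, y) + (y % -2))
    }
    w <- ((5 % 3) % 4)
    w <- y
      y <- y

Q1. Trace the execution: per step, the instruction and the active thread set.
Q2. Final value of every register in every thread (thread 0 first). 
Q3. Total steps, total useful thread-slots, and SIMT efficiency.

step 0: eval (y <= min(8, 4))        {0,1,2,3}
step 1: y <- 3                       {0}
step 2: w <- ((w + 0) * (1 - y))     {0}
step 3: y <- (max(6, y) + (y % -2))  {1,2,3}
step 4: w <- ((5 % 3) % 4)           {0,1,2,3}
step 5: w <- y                       {0,1,2,3}
step 6: y <- y                       {0,1,2,3}

Answer: 7 steps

w: 3,6,8,10
y: 3,6,8,10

steps = 7; useful = 21; efficiency = 21/28 = 3/4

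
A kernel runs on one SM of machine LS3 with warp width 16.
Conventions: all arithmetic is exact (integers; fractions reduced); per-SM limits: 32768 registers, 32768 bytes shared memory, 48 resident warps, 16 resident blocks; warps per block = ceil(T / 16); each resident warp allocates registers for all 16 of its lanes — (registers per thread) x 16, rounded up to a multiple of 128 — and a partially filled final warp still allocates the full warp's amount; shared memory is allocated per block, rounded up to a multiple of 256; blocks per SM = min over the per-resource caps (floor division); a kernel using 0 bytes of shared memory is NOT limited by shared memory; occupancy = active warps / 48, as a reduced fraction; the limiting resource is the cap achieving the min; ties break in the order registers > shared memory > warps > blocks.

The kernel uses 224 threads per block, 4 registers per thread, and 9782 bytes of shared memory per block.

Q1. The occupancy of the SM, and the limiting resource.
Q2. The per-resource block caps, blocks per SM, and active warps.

Answer: occupancy 7/8, limited by shared memory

registers: 18 blocks
shared memory: 3 blocks
warps: 3 blocks
blocks: 16 blocks

Answer: 3 blocks, 42 active warps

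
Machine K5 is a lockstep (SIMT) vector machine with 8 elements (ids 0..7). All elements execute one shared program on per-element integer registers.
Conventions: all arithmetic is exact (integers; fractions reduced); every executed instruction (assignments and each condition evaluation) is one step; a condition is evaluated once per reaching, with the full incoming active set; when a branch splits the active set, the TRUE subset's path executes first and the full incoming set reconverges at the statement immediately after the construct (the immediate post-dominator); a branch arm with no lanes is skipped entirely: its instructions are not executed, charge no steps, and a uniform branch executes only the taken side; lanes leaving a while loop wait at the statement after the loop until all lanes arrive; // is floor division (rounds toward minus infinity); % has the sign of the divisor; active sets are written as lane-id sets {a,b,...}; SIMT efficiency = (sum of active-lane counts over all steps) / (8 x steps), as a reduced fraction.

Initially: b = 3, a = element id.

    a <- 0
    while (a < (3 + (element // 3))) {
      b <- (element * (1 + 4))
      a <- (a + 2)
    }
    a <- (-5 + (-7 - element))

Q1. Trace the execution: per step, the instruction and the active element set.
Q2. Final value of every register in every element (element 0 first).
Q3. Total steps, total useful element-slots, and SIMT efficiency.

step 0: a <- 0                       {0,1,2,3,4,5,6,7}
step 1: eval (a < (3 + (element // 3))) {0,1,2,3,4,5,6,7}
step 2: b <- (element * (1 + 4))     {0,1,2,3,4,5,6,7}
step 3: a <- (a + 2)                 {0,1,2,3,4,5,6,7}
step 4: eval (a < (3 + (element // 3))) {0,1,2,3,4,5,6,7}
step 5: b <- (element * (1 + 4))     {0,1,2,3,4,5,6,7}
step 6: a <- (a + 2)                 {0,1,2,3,4,5,6,7}
step 7: eval (a < (3 + (element // 3))) {0,1,2,3,4,5,6,7}
step 8: b <- (element * (1 + 4))     {6,7}
step 9: a <- (a + 2)                 {6,7}
step 10: eval (a < (3 + (element // 3))) {6,7}
step 11: a <- (-5 + (-7 - element))   {0,1,2,3,4,5,6,7}

Answer: 12 steps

b: 0,5,10,15,20,25,30,35
a: -12,-13,-14,-15,-16,-17,-18,-19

steps = 12; useful = 78; efficiency = 78/96 = 13/16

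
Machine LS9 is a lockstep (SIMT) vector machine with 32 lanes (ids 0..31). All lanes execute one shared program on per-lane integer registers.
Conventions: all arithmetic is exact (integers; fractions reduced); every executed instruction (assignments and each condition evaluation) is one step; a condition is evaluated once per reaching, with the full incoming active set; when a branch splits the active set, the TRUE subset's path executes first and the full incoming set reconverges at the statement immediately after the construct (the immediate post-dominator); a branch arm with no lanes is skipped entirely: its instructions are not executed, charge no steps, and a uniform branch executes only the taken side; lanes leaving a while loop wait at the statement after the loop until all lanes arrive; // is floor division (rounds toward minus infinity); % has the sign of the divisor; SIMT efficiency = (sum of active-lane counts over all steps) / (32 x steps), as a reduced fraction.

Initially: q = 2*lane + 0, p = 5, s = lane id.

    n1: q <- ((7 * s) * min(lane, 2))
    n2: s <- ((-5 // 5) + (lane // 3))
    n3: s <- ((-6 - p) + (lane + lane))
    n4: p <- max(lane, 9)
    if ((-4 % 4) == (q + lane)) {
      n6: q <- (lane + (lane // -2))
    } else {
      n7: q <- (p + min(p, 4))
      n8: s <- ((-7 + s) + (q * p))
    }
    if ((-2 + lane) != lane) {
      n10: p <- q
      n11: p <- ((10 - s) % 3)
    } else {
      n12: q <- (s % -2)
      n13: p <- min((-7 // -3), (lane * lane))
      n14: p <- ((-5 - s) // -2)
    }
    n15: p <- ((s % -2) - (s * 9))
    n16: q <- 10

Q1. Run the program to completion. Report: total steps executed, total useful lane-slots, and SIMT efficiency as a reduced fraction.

Answer: 13 steps, 383 useful, 383/416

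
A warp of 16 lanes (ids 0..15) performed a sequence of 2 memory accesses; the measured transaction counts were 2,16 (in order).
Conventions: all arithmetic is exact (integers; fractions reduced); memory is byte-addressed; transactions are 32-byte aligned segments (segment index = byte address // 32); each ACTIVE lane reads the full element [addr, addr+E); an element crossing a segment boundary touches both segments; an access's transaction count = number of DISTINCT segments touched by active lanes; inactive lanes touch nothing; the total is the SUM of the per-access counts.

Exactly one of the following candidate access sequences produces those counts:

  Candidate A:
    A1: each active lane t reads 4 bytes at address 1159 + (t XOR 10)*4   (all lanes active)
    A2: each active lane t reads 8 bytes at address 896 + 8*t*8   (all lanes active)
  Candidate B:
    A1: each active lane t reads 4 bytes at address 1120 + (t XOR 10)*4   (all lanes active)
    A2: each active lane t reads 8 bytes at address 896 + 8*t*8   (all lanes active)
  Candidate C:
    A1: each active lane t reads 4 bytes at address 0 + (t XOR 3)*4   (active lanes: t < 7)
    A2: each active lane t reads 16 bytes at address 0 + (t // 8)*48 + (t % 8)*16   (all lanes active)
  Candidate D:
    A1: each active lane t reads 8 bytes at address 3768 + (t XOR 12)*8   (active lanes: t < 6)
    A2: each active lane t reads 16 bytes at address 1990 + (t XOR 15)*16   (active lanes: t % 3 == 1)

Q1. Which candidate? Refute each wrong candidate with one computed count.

A: A1 gives 3 transactions, not 2
C: A1 gives 1 transaction, not 2
D: A1 gives 3 transactions, not 2
B: all counts match (2,16)

Answer: B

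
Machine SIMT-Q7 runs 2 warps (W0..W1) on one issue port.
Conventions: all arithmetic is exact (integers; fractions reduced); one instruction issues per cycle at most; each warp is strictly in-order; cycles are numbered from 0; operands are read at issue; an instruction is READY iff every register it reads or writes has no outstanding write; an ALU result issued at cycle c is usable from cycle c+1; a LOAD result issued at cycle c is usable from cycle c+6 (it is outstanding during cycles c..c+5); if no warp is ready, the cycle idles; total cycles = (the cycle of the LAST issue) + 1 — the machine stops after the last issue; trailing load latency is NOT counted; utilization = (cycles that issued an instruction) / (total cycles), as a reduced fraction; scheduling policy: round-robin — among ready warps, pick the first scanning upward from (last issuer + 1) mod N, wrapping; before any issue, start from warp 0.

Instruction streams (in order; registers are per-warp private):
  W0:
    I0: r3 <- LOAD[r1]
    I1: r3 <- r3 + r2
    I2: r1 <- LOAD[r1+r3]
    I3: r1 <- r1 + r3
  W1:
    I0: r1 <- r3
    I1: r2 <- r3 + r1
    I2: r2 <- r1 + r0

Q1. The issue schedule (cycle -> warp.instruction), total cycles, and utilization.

cycle 0: W0.I0
cycle 1: W1.I0
cycle 2: W1.I1
cycle 3: W1.I2
cycle 4: idle
cycle 5: idle
cycle 6: W0.I1
cycle 7: W0.I2
cycle 8: idle
cycle 9: idle
cycle 10: idle
cycle 11: idle
cycle 12: idle
cycle 13: W0.I3

Answer: 14 cycles, utilization 1/2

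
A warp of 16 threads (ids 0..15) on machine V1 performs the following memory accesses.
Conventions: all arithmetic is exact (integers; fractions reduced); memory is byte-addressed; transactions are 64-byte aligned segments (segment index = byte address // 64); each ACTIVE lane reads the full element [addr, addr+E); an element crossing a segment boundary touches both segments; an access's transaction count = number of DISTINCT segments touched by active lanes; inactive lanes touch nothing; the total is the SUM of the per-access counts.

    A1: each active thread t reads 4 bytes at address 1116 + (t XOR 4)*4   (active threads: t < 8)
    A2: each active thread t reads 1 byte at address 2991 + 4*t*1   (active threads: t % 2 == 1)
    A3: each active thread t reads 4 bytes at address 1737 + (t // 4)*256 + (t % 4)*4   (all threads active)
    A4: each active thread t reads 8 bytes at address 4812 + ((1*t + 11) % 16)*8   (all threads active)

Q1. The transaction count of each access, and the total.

A1: 1 transaction
A2: 2 transactions
A3: 4 transactions
A4: 3 transactions

Answer: 1,2,4,3; total 10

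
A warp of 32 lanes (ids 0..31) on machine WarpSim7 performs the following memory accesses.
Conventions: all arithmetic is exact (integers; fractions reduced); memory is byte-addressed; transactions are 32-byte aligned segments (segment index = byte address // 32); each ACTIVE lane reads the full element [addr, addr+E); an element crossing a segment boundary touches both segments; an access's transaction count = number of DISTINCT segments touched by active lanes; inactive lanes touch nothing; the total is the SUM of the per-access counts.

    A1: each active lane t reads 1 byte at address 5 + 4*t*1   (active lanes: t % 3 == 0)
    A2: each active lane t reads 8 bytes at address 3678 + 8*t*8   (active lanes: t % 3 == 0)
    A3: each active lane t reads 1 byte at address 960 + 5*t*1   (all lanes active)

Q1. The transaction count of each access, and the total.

A1: 4 transactions
A2: 22 transactions
A3: 5 transactions

Answer: 4,22,5; total 31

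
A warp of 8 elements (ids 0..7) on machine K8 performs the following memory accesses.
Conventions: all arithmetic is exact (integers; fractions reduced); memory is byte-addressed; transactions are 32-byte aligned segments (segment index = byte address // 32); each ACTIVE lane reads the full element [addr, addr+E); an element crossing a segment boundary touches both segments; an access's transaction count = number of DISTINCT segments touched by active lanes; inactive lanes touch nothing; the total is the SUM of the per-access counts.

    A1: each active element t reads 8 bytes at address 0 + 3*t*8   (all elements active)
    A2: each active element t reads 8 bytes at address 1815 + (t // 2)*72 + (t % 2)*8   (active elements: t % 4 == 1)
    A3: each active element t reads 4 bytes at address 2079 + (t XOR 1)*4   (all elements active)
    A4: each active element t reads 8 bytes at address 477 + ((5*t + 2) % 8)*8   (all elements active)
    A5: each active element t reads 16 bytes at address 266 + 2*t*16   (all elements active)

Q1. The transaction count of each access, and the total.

A1: 6 transactions
A2: 3 transactions
A3: 2 transactions
A4: 3 transactions
A5: 8 transactions

Answer: 6,3,2,3,8; total 22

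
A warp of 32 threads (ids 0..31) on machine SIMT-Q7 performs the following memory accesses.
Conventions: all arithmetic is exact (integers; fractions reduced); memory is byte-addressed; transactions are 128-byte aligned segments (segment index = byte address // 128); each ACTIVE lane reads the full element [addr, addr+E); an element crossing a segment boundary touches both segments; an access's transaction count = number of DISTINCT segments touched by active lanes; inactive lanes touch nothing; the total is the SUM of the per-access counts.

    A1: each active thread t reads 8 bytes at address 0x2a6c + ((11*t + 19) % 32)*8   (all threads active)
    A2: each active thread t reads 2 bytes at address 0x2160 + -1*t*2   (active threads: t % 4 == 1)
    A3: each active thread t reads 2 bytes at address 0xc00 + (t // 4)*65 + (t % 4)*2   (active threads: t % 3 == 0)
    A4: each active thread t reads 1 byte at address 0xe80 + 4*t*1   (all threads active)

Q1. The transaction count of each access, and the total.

A1: 3 transactions
A2: 1 transaction
A3: 4 transactions
A4: 1 transaction

Answer: 3,1,4,1; total 9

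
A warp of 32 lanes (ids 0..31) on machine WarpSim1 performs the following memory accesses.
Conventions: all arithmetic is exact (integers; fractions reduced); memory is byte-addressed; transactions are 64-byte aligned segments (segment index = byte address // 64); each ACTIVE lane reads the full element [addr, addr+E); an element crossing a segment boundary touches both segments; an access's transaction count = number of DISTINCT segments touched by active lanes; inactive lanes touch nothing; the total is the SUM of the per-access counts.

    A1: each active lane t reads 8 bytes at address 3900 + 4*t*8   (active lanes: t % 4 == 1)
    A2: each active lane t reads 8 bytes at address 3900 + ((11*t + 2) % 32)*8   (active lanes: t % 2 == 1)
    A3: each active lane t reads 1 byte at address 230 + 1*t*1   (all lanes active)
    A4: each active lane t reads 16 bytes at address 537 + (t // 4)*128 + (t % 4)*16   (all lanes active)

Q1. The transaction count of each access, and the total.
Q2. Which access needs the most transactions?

A1: 8 transactions
A2: 4 transactions
A3: 2 transactions
A4: 16 transactions

Answer: 8,4,2,16; total 30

Answer: A4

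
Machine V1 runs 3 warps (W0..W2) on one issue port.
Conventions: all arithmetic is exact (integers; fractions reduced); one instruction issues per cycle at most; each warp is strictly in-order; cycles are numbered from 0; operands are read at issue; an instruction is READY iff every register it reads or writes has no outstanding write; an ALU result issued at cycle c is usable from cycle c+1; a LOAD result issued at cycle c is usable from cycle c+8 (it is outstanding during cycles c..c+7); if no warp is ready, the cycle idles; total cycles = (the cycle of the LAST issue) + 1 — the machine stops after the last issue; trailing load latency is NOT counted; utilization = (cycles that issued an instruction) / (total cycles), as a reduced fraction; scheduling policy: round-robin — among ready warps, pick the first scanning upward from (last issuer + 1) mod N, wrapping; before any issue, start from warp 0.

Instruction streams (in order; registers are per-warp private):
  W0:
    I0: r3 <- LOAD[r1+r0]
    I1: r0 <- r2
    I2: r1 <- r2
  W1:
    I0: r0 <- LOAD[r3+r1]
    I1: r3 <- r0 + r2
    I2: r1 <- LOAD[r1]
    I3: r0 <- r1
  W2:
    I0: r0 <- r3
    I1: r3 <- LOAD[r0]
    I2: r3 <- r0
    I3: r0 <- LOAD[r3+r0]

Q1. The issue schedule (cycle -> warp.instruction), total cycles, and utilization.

cycle 0: W0.I0
cycle 1: W1.I0
cycle 2: W2.I0
cycle 3: W0.I1
cycle 4: W2.I1
cycle 5: W0.I2
cycle 6: idle
cycle 7: idle
cycle 8: idle
cycle 9: W1.I1
cycle 10: W1.I2
cycle 11: idle
cycle 12: W2.I2
cycle 13: W2.I3
cycle 14: idle
cycle 15: idle
cycle 16: idle
cycle 17: idle
cycle 18: W1.I3

Answer: 19 cycles, utilization 11/19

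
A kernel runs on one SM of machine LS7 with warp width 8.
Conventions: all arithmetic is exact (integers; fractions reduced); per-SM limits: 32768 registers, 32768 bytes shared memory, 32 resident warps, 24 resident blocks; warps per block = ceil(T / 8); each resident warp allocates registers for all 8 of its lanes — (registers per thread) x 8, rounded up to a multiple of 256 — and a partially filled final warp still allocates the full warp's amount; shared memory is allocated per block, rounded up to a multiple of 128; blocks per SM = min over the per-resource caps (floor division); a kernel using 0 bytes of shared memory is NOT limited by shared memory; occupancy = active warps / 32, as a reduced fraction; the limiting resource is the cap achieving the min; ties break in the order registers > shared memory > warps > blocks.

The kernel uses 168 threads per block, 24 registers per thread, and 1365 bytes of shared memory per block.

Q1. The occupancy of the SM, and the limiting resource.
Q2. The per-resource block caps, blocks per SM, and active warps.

Answer: occupancy 21/32, limited by warps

registers: 6 blocks
shared memory: 23 blocks
warps: 1 block
blocks: 24 blocks

Answer: 1 block, 21 active warps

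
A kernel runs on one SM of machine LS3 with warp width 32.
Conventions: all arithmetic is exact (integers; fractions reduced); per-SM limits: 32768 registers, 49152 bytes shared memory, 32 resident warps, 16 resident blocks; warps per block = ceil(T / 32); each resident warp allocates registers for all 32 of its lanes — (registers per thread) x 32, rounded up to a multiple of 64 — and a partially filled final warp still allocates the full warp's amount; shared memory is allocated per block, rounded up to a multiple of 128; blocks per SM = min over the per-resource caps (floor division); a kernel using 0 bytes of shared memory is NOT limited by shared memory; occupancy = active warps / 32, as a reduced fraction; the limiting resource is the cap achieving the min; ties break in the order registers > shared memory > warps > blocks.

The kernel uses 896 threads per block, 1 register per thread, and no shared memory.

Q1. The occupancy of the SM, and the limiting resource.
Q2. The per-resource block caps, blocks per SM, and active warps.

Answer: occupancy 7/8, limited by warps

registers: 18 blocks
shared memory: no limit (kernel uses none)
warps: 1 block
blocks: 16 blocks

Answer: 1 block, 28 active warps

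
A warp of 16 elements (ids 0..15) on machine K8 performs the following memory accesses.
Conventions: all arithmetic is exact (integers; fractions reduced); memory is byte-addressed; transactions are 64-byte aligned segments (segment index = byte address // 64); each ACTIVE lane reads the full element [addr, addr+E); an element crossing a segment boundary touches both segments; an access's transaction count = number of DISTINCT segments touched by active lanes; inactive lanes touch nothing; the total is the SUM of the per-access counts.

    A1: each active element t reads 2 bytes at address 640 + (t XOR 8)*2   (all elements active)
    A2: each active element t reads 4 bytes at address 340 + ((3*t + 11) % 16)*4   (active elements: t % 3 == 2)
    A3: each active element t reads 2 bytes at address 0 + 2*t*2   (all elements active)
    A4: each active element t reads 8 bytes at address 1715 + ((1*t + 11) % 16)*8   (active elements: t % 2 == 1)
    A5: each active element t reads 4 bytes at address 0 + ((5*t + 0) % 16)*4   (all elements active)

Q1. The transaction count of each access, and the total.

A1: 1 transaction
A2: 2 transactions
A3: 1 transaction
A4: 3 transactions
A5: 1 transaction

Answer: 1,2,1,3,1; total 8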